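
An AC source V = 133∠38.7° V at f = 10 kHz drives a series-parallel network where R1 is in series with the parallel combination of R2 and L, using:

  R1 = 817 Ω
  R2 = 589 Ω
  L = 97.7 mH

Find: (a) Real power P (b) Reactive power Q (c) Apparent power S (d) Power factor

Step 1 — Angular frequency: ω = 2π·f = 2π·1e+04 = 6.283e+04 rad/s.
Step 2 — Component impedances:
  R1: Z = R = 817 Ω
  R2: Z = R = 589 Ω
  L: Z = jωL = j·6.283e+04·0.0977 = 0 + j6139 Ω
Step 3 — Parallel branch: R2 || L = 1/(1/R2 + 1/L) = 583.6 + j56 Ω.
Step 4 — Series with R1: Z_total = R1 + (R2 || L) = 1401 + j56 Ω = 1402∠2.3° Ω.
Step 5 — Source phasor: V = 133∠38.7° V = 103.8 + j83.16 V.
Step 6 — Current: I = V / Z = 0.07636 + j0.05632 A = 0.09488∠36.4° A.
Step 7 — Complex power: S = V·I* = 12.61 + j0.5041 VA.
Step 8 — Real power: P = Re(S) = 12.61 W.
Step 9 — Reactive power: Q = Im(S) = 0.5041 VAR.
Step 10 — Apparent power: |S| = 12.62 VA.
Step 11 — Power factor: PF = P/|S| = 0.9992 (lagging).

(a) P = 12.61 W  (b) Q = 0.5041 VAR  (c) S = 12.62 VA  (d) PF = 0.9992 (lagging)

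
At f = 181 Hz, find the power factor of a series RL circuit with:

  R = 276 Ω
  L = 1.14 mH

Step 1 — Angular frequency: ω = 2π·f = 2π·181 = 1137 rad/s.
Step 2 — Component impedances:
  R: Z = R = 276 Ω
  L: Z = jωL = j·1137·0.00114 = 0 + j1.296 Ω
Step 3 — Series combination: Z_total = R + L = 276 + j1.296 Ω = 276∠0.3° Ω.
Step 4 — Power factor: PF = cos(φ) = Re(Z)/|Z| = 276/276 = 1.
Step 5 — Type: Im(Z) = 1.296 ⇒ lagging (phase φ = 0.3°).

PF = 1 (lagging, φ = 0.3°)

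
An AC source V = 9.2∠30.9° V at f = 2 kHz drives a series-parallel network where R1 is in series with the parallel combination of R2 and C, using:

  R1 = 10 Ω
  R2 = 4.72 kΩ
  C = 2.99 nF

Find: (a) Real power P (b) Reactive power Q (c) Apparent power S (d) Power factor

Step 1 — Angular frequency: ω = 2π·f = 2π·2000 = 1.257e+04 rad/s.
Step 2 — Component impedances:
  R1: Z = R = 10 Ω
  R2: Z = R = 4720 Ω
  C: Z = 1/(jωC) = -j/(ω·C) = 0 - j2.661e+04 Ω
Step 3 — Parallel branch: R2 || C = 1/(1/R2 + 1/C) = 4576 - j811.6 Ω.
Step 4 — Series with R1: Z_total = R1 + (R2 || C) = 4586 - j811.6 Ω = 4657∠-10.0° Ω.
Step 5 — Source phasor: V = 9.2∠30.9° V = 7.894 + j4.725 V.
Step 6 — Current: I = V / Z = 0.001492 + j0.001294 A = 0.001975∠40.9° A.
Step 7 — Complex power: S = V·I* = 0.0179 - j0.003167 VA.
Step 8 — Real power: P = Re(S) = 0.0179 W.
Step 9 — Reactive power: Q = Im(S) = -0.003167 VAR.
Step 10 — Apparent power: |S| = 0.01817 VA.
Step 11 — Power factor: PF = P/|S| = 0.9847 (leading).

(a) P = 0.0179 W  (b) Q = -0.003167 VAR  (c) S = 0.01817 VA  (d) PF = 0.9847 (leading)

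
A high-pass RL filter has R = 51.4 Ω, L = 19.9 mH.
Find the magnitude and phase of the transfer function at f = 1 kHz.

Step 1 — Angular frequency: ω = 2π·1000 = 6283 rad/s.
Step 2 — Transfer function: H(jω) = jωL/(R + jωL).
Step 3 — Numerator jωL = j·125; denominator R + jωL = 51.4 + j125.
Step 4 — H = 0.8554 + j0.3517.
Step 5 — Magnitude: |H| = 0.9249 (-0.7 dB); phase: φ = 22.3°.

|H| = 0.9249 (-0.7 dB), φ = 22.3°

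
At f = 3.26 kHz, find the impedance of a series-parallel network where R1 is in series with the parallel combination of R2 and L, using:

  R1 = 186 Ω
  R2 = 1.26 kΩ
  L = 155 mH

Step 1 — Angular frequency: ω = 2π·f = 2π·3260 = 2.048e+04 rad/s.
Step 2 — Component impedances:
  R1: Z = R = 186 Ω
  R2: Z = R = 1260 Ω
  L: Z = jωL = j·2.048e+04·0.155 = 0 + j3175 Ω
Step 3 — Parallel branch: R2 || L = 1/(1/R2 + 1/L) = 1089 + j432 Ω.
Step 4 — Series with R1: Z_total = R1 + (R2 || L) = 1275 + j432 Ω = 1346∠18.7° Ω.

Z = 1275 + j432 Ω = 1346∠18.7° Ω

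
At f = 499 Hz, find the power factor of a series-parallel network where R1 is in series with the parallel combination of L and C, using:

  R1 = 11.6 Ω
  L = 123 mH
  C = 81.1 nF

Step 1 — Angular frequency: ω = 2π·f = 2π·499 = 3135 rad/s.
Step 2 — Component impedances:
  R1: Z = R = 11.6 Ω
  L: Z = jωL = j·3135·0.123 = 0 + j385.6 Ω
  C: Z = 1/(jωC) = -j/(ω·C) = 0 - j3933 Ω
Step 3 — Parallel branch: L || C = 1/(1/L + 1/C) = 0 + j427.6 Ω.
Step 4 — Series with R1: Z_total = R1 + (L || C) = 11.6 + j427.6 Ω = 427.7∠88.4° Ω.
Step 5 — Power factor: PF = cos(φ) = Re(Z)/|Z| = 11.6/427.7 = 0.02712.
Step 6 — Type: Im(Z) = 427.6 ⇒ lagging (phase φ = 88.4°).

PF = 0.02712 (lagging, φ = 88.4°)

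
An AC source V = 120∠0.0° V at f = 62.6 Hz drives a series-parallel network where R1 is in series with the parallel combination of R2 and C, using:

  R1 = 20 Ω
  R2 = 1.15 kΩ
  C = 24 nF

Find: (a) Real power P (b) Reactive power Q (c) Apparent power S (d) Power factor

Step 1 — Angular frequency: ω = 2π·f = 2π·62.6 = 393.3 rad/s.
Step 2 — Component impedances:
  R1: Z = R = 20 Ω
  R2: Z = R = 1150 Ω
  C: Z = 1/(jωC) = -j/(ω·C) = 0 - j1.059e+05 Ω
Step 3 — Parallel branch: R2 || C = 1/(1/R2 + 1/C) = 1150 - j12.48 Ω.
Step 4 — Series with R1: Z_total = R1 + (R2 || C) = 1170 - j12.48 Ω = 1170∠-0.6° Ω.
Step 5 — Source phasor: V = 120∠0.0° V = 120 V.
Step 6 — Current: I = V / Z = 0.1026 + j0.001094 A = 0.1026∠0.6° A.
Step 7 — Complex power: S = V·I* = 12.31 - j0.1313 VA.
Step 8 — Real power: P = Re(S) = 12.31 W.
Step 9 — Reactive power: Q = Im(S) = -0.1313 VAR.
Step 10 — Apparent power: |S| = 12.31 VA.
Step 11 — Power factor: PF = P/|S| = 0.9999 (leading).

(a) P = 12.31 W  (b) Q = -0.1313 VAR  (c) S = 12.31 VA  (d) PF = 0.9999 (leading)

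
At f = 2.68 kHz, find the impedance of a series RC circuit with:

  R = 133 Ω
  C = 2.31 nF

Step 1 — Angular frequency: ω = 2π·f = 2π·2680 = 1.684e+04 rad/s.
Step 2 — Component impedances:
  R: Z = R = 133 Ω
  C: Z = 1/(jωC) = -j/(ω·C) = 0 - j2.571e+04 Ω
Step 3 — Series combination: Z_total = R + C = 133 - j2.571e+04 Ω = 2.571e+04∠-89.7° Ω.

Z = 133 - j2.571e+04 Ω = 2.571e+04∠-89.7° Ω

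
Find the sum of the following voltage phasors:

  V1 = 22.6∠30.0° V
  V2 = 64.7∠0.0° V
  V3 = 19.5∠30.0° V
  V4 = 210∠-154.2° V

Step 1 — Convert each phasor to rectangular form:
  V1 = 22.6·(cos(30.0°) + j·sin(30.0°)) = 19.57 + j11.3 V
  V2 = 64.7·(cos(0.0°) + j·sin(0.0°)) = 64.7 V
  V3 = 19.5·(cos(30.0°) + j·sin(30.0°)) = 16.89 + j9.75 V
  V4 = 210·(cos(-154.2°) + j·sin(-154.2°)) = -189.1 - j91.4 V
Step 2 — Sum components: V_total = -87.91 - j70.35 V.
Step 3 — Convert to polar: |V_total| = 112.6 V, ∠V_total = -141.3°.

V_total = 112.6∠-141.3° V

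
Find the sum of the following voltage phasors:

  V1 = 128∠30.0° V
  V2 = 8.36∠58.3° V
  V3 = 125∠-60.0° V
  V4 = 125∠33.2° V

Step 1 — Convert each phasor to rectangular form:
  V1 = 128·(cos(30.0°) + j·sin(30.0°)) = 110.9 + j64 V
  V2 = 8.36·(cos(58.3°) + j·sin(58.3°)) = 4.393 + j7.113 V
  V3 = 125·(cos(-60.0°) + j·sin(-60.0°)) = 62.5 - j108.3 V
  V4 = 125·(cos(33.2°) + j·sin(33.2°)) = 104.6 + j68.45 V
Step 2 — Sum components: V_total = 282.3 + j31.31 V.
Step 3 — Convert to polar: |V_total| = 284.1 V, ∠V_total = 6.3°.

V_total = 284.1∠6.3° V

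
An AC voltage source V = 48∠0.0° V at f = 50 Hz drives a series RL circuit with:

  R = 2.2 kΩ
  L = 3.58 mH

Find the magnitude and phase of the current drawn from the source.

Step 1 — Angular frequency: ω = 2π·f = 2π·50 = 314.2 rad/s.
Step 2 — Component impedances:
  R: Z = R = 2200 Ω
  L: Z = jωL = j·314.2·0.00358 = 0 + j1.125 Ω
Step 3 — Series combination: Z_total = R + L = 2200 + j1.125 Ω = 2200∠0.0° Ω.
Step 4 — Source phasor: V = 48∠0.0° V = 48 V.
Step 5 — Ohm's law: I = V / Z_total = (48) / (2200 + j1.125) = 0.02182 - j1.115e-05 A.
Step 6 — Convert to polar: |I| = 0.02182 A, ∠I = -0.0°.

I = 0.02182∠-0.0° A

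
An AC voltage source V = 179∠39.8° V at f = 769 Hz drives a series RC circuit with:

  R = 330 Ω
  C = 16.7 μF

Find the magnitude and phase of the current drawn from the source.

Step 1 — Angular frequency: ω = 2π·f = 2π·769 = 4832 rad/s.
Step 2 — Component impedances:
  R: Z = R = 330 Ω
  C: Z = 1/(jωC) = -j/(ω·C) = 0 - j12.39 Ω
Step 3 — Series combination: Z_total = R + C = 330 - j12.39 Ω = 330.2∠-2.2° Ω.
Step 4 — Source phasor: V = 179∠39.8° V = 137.5 + j114.6 V.
Step 5 — Ohm's law: I = V / Z_total = (137.5 + j114.6) / (330 - j12.39) = 0.4031 + j0.3624 A.
Step 6 — Convert to polar: |I| = 0.542 A, ∠I = 42.0°.

I = 0.542∠42.0° A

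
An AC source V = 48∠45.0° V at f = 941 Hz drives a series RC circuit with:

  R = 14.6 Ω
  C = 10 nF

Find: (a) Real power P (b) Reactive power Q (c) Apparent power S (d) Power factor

Step 1 — Angular frequency: ω = 2π·f = 2π·941 = 5912 rad/s.
Step 2 — Component impedances:
  R: Z = R = 14.6 Ω
  C: Z = 1/(jωC) = -j/(ω·C) = 0 - j1.691e+04 Ω
Step 3 — Series combination: Z_total = R + C = 14.6 - j1.691e+04 Ω = 1.691e+04∠-90.0° Ω.
Step 4 — Source phasor: V = 48∠45.0° V = 33.94 + j33.94 V.
Step 5 — Current: I = V / Z = -0.002005 + j0.002008 A = 0.002838∠135.0° A.
Step 6 — Complex power: S = V·I* = 0.0001176 - j0.1362 VA.
Step 7 — Real power: P = Re(S) = 0.0001176 W.
Step 8 — Reactive power: Q = Im(S) = -0.1362 VAR.
Step 9 — Apparent power: |S| = 0.1362 VA.
Step 10 — Power factor: PF = P/|S| = 0.0008632 (leading).

(a) P = 0.0001176 W  (b) Q = -0.1362 VAR  (c) S = 0.1362 VA  (d) PF = 0.0008632 (leading)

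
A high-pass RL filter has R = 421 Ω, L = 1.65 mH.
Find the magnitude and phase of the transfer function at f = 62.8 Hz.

Step 1 — Angular frequency: ω = 2π·62.8 = 394.6 rad/s.
Step 2 — Transfer function: H(jω) = jωL/(R + jωL).
Step 3 — Numerator jωL = j·0.6511; denominator R + jωL = 421 + j0.6511.
Step 4 — H = 2.392e-06 + j0.001546.
Step 5 — Magnitude: |H| = 0.001546 (-56.2 dB); phase: φ = 89.9°.

|H| = 0.001546 (-56.2 dB), φ = 89.9°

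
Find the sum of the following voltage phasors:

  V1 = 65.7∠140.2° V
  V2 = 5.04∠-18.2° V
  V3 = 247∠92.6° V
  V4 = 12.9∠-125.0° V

Step 1 — Convert each phasor to rectangular form:
  V1 = 65.7·(cos(140.2°) + j·sin(140.2°)) = -50.48 + j42.06 V
  V2 = 5.04·(cos(-18.2°) + j·sin(-18.2°)) = 4.788 - j1.574 V
  V3 = 247·(cos(92.6°) + j·sin(92.6°)) = -11.2 + j246.7 V
  V4 = 12.9·(cos(-125.0°) + j·sin(-125.0°)) = -7.399 - j10.57 V
Step 2 — Sum components: V_total = -64.29 + j276.7 V.
Step 3 — Convert to polar: |V_total| = 284 V, ∠V_total = 103.1°.

V_total = 284∠103.1° V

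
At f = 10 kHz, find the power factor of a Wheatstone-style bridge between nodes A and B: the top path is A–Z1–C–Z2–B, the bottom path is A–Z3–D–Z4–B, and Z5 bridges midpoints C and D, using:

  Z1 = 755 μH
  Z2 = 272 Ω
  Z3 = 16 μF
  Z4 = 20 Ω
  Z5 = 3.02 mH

Step 1 — Angular frequency: ω = 2π·f = 2π·1e+04 = 6.283e+04 rad/s.
Step 2 — Component impedances:
  Z1: Z = jωL = j·6.283e+04·0.000755 = 0 + j47.44 Ω
  Z2: Z = R = 272 Ω
  Z3: Z = 1/(jωC) = -j/(ω·C) = 0 - j0.9947 Ω
  Z4: Z = R = 20 Ω
  Z5: Z = jωL = j·6.283e+04·0.00302 = 0 + j189.8 Ω
Step 3 — Bridge requires nodal analysis (the Z5 bridge couples midpoints C and D, so the two paths cannot be reduced to a simple series/parallel combination). Setting node B to ground and injecting 1 A at node A, the 3-node admittance system at A, C, D solves to V_A = Z_AB = 18.67 - j0.7192 Ω = 18.68∠-2.2° Ω.
Step 4 — Power factor: PF = cos(φ) = Re(Z)/|Z| = 18.668/18.682 = 0.9993.
Step 5 — Type: Im(Z) = -0.7192 ⇒ leading (phase φ = -2.2°).

PF = 0.9993 (leading, φ = -2.2°)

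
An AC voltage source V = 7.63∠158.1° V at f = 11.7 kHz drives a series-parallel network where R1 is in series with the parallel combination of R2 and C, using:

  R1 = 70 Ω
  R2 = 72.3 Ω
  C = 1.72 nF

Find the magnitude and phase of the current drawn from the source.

Step 1 — Angular frequency: ω = 2π·f = 2π·1.17e+04 = 7.351e+04 rad/s.
Step 2 — Component impedances:
  R1: Z = R = 70 Ω
  R2: Z = R = 72.3 Ω
  C: Z = 1/(jωC) = -j/(ω·C) = 0 - j7909 Ω
Step 3 — Parallel branch: R2 || C = 1/(1/R2 + 1/C) = 72.29 - j0.6609 Ω.
Step 4 — Series with R1: Z_total = R1 + (R2 || C) = 142.3 - j0.6609 Ω = 142.3∠-0.3° Ω.
Step 5 — Source phasor: V = 7.63∠158.1° V = -7.079 + j2.846 V.
Step 6 — Ohm's law: I = V / Z_total = (-7.079 + j2.846) / (142.3 - j0.6609) = -0.04984 + j0.01977 A.
Step 7 — Convert to polar: |I| = 0.05362 A, ∠I = 158.4°.

I = 0.05362∠158.4° A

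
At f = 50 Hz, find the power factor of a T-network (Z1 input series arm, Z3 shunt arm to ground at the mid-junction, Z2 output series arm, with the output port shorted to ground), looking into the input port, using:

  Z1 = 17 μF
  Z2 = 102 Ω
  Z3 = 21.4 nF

Step 1 — Angular frequency: ω = 2π·f = 2π·50 = 314.2 rad/s.
Step 2 — Component impedances:
  Z1: Z = 1/(jωC) = -j/(ω·C) = 0 - j187.2 Ω
  Z2: Z = R = 102 Ω
  Z3: Z = 1/(jωC) = -j/(ω·C) = 0 - j1.487e+05 Ω
Step 3 — With the output port shorted to ground, the output series arm Z2 runs from the junction to ground; the shunt arm Z3 also runs from the junction to ground. They appear in parallel: Z3 || Z2 = 102 - j0.06995 Ω.
Step 4 — Series with input arm Z1: Z_in = Z1 + (Z3 || Z2) = 102 - j187.3 Ω = 213.3∠-61.4° Ω.
Step 5 — Power factor: PF = cos(φ) = Re(Z)/|Z| = 102/213.3 = 0.4782.
Step 6 — Type: Im(Z) = -187.3 ⇒ leading (phase φ = -61.4°).

PF = 0.4782 (leading, φ = -61.4°)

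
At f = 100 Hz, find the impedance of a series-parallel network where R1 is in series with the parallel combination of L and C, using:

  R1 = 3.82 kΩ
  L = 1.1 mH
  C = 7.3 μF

Step 1 — Angular frequency: ω = 2π·f = 2π·100 = 628.3 rad/s.
Step 2 — Component impedances:
  R1: Z = R = 3820 Ω
  L: Z = jωL = j·628.3·0.0011 = 0 + j0.6912 Ω
  C: Z = 1/(jωC) = -j/(ω·C) = 0 - j218 Ω
Step 3 — Parallel branch: L || C = 1/(1/L + 1/C) = 0 + j0.6933 Ω.
Step 4 — Series with R1: Z_total = R1 + (L || C) = 3820 + j0.6933 Ω = 3820∠0.0° Ω.

Z = 3820 + j0.6933 Ω = 3820∠0.0° Ω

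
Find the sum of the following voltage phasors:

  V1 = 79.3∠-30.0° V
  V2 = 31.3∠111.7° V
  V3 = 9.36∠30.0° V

Step 1 — Convert each phasor to rectangular form:
  V1 = 79.3·(cos(-30.0°) + j·sin(-30.0°)) = 68.68 - j39.65 V
  V2 = 31.3·(cos(111.7°) + j·sin(111.7°)) = -11.57 + j29.08 V
  V3 = 9.36·(cos(30.0°) + j·sin(30.0°)) = 8.106 + j4.68 V
Step 2 — Sum components: V_total = 65.21 - j5.888 V.
Step 3 — Convert to polar: |V_total| = 65.47 V, ∠V_total = -5.2°.

V_total = 65.47∠-5.2° V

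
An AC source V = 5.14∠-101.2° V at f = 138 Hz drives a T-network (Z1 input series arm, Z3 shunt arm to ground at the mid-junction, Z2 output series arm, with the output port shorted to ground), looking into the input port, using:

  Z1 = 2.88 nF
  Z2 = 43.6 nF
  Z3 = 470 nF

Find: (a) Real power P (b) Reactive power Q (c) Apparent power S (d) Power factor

Step 1 — Angular frequency: ω = 2π·f = 2π·138 = 867.1 rad/s.
Step 2 — Component impedances:
  Z1: Z = 1/(jωC) = -j/(ω·C) = 0 - j4.005e+05 Ω
  Z2: Z = 1/(jωC) = -j/(ω·C) = 0 - j2.645e+04 Ω
  Z3: Z = 1/(jωC) = -j/(ω·C) = 0 - j2454 Ω
Step 3 — With the output port shorted to ground, the output series arm Z2 runs from the junction to ground; the shunt arm Z3 also runs from the junction to ground. They appear in parallel: Z3 || Z2 = 0 - j2246 Ω.
Step 4 — Series with input arm Z1: Z_in = Z1 + (Z3 || Z2) = 0 - j4.027e+05 Ω = 4.027e+05∠-90.0° Ω.
Step 5 — Source phasor: V = 5.14∠-101.2° V = -0.9984 - j5.042 V.
Step 6 — Current: I = V / Z = 1.252e-05 - j2.479e-06 A = 1.276e-05∠-11.2° A.
Step 7 — Complex power: S = V·I* = 0 - j6.561e-05 VA.
Step 8 — Real power: P = Re(S) = 0 W.
Step 9 — Reactive power: Q = Im(S) = -6.561e-05 VAR.
Step 10 — Apparent power: |S| = 6.561e-05 VA.
Step 11 — Power factor: PF = P/|S| = 0 (leading).

(a) P = 0 W  (b) Q = -6.561e-05 VAR  (c) S = 6.561e-05 VA  (d) PF = 0 (leading)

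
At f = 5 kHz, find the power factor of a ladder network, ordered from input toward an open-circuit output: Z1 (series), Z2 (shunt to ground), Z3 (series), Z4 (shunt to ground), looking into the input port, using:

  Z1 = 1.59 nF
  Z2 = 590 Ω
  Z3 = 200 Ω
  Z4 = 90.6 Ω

Step 1 — Angular frequency: ω = 2π·f = 2π·5000 = 3.142e+04 rad/s.
Step 2 — Component impedances:
  Z1: Z = 1/(jωC) = -j/(ω·C) = 0 - j2.002e+04 Ω
  Z2: Z = R = 590 Ω
  Z3: Z = R = 200 Ω
  Z4: Z = R = 90.6 Ω
Step 3 — Ladder network (open output): work backward from the far end, alternating series and parallel combinations. Z_in = 194.7 - j2.002e+04 Ω = 2.002e+04∠-89.4° Ω.
Step 4 — Power factor: PF = cos(φ) = Re(Z)/|Z| = 194.7/2.002e+04 = 0.009725.
Step 5 — Type: Im(Z) = -2.002e+04 ⇒ leading (phase φ = -89.4°).

PF = 0.009725 (leading, φ = -89.4°)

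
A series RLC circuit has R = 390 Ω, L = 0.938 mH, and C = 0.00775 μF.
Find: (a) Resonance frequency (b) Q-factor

Step 1 — Resonance condition Im(Z)=0 gives ω₀ = 1/√(LC).
Step 2 — ω₀ = 1/√(0.000938·7.75e-09) = 3.709e+05 rad/s.
Step 3 — f₀ = ω₀/(2π) = 5.903e+04 Hz.
Step 4 — Series Q: Q = ω₀L/R = 3.709e+05·0.000938/390 = 0.892.

(a) f₀ = 5.903e+04 Hz  (b) Q = 0.892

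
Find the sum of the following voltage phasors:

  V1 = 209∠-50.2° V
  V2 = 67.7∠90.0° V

Step 1 — Convert each phasor to rectangular form:
  V1 = 209·(cos(-50.2°) + j·sin(-50.2°)) = 133.8 - j160.6 V
  V2 = 67.7·(cos(90.0°) + j·sin(90.0°)) = 0 + j67.7 V
Step 2 — Sum components: V_total = 133.8 - j92.87 V.
Step 3 — Convert to polar: |V_total| = 162.9 V, ∠V_total = -34.8°.

V_total = 162.9∠-34.8° V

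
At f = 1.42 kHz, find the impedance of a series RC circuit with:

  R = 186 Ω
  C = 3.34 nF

Step 1 — Angular frequency: ω = 2π·f = 2π·1420 = 8922 rad/s.
Step 2 — Component impedances:
  R: Z = R = 186 Ω
  C: Z = 1/(jωC) = -j/(ω·C) = 0 - j3.356e+04 Ω
Step 3 — Series combination: Z_total = R + C = 186 - j3.356e+04 Ω = 3.356e+04∠-89.7° Ω.

Z = 186 - j3.356e+04 Ω = 3.356e+04∠-89.7° Ω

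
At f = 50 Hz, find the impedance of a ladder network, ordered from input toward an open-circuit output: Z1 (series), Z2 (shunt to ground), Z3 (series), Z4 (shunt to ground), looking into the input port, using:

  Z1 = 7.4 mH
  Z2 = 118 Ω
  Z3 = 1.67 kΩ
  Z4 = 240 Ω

Step 1 — Angular frequency: ω = 2π·f = 2π·50 = 314.2 rad/s.
Step 2 — Component impedances:
  Z1: Z = jωL = j·314.2·0.0074 = 0 + j2.325 Ω
  Z2: Z = R = 118 Ω
  Z3: Z = R = 1670 Ω
  Z4: Z = R = 240 Ω
Step 3 — Ladder network (open output): work backward from the far end, alternating series and parallel combinations. Z_in = 111.1 + j2.325 Ω = 111.2∠1.2° Ω.

Z = 111.1 + j2.325 Ω = 111.2∠1.2° Ω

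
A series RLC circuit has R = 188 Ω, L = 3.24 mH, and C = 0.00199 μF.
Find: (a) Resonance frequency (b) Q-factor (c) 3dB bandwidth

Step 1 — Resonance: ω₀ = 1/√(LC) = 1/√(0.00324·1.99e-09) = 3.938e+05 rad/s.
Step 2 — f₀ = ω₀/(2π) = 6.268e+04 Hz.
Step 3 — Series Q: Q = ω₀L/R = 3.938e+05·0.00324/188 = 6.787.
Step 4 — Bandwidth: Δω = ω₀/Q = 5.802e+04 rad/s; BW = Δω/(2π) = 9235 Hz.

(a) f₀ = 6.268e+04 Hz  (b) Q = 6.787  (c) BW = 9235 Hz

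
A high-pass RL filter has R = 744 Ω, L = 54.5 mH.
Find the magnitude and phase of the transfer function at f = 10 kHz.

Step 1 — Angular frequency: ω = 2π·1e+04 = 6.283e+04 rad/s.
Step 2 — Transfer function: H(jω) = jωL/(R + jωL).
Step 3 — Numerator jωL = j·3424; denominator R + jωL = 744 + j3424.
Step 4 — H = 0.9549 + j0.2075.
Step 5 — Magnitude: |H| = 0.9772 (-0.2 dB); phase: φ = 12.3°.

|H| = 0.9772 (-0.2 dB), φ = 12.3°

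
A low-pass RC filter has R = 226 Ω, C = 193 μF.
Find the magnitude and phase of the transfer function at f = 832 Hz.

Step 1 — Angular frequency: ω = 2π·832 = 5228 rad/s.
Step 2 — Transfer function: H(jω) = 1/(1 + jωRC).
Step 3 — Denominator: 1 + jωRC = 1 + j·5228·226·0.000193 = 1 + j228.
Step 4 — H = 1.923e-05 - j0.004386.
Step 5 — Magnitude: |H| = 0.004386 (-47.2 dB); phase: φ = -89.7°.

|H| = 0.004386 (-47.2 dB), φ = -89.7°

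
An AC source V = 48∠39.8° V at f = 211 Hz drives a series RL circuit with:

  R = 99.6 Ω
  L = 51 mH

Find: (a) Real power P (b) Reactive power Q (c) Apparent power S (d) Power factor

Step 1 — Angular frequency: ω = 2π·f = 2π·211 = 1326 rad/s.
Step 2 — Component impedances:
  R: Z = R = 99.6 Ω
  L: Z = jωL = j·1326·0.051 = 0 + j67.61 Ω
Step 3 — Series combination: Z_total = R + L = 99.6 + j67.61 Ω = 120.4∠34.2° Ω.
Step 4 — Source phasor: V = 48∠39.8° V = 36.88 + j30.73 V.
Step 5 — Current: I = V / Z = 0.3968 + j0.03911 A = 0.3987∠5.6° A.
Step 6 — Complex power: S = V·I* = 15.84 + j10.75 VA.
Step 7 — Real power: P = Re(S) = 15.84 W.
Step 8 — Reactive power: Q = Im(S) = 10.75 VAR.
Step 9 — Apparent power: |S| = 19.14 VA.
Step 10 — Power factor: PF = P/|S| = 0.8274 (lagging).

(a) P = 15.84 W  (b) Q = 10.75 VAR  (c) S = 19.14 VA  (d) PF = 0.8274 (lagging)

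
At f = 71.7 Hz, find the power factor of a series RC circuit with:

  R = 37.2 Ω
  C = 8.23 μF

Step 1 — Angular frequency: ω = 2π·f = 2π·71.7 = 450.5 rad/s.
Step 2 — Component impedances:
  R: Z = R = 37.2 Ω
  C: Z = 1/(jωC) = -j/(ω·C) = 0 - j269.7 Ω
Step 3 — Series combination: Z_total = R + C = 37.2 - j269.7 Ω = 272.3∠-82.1° Ω.
Step 4 — Power factor: PF = cos(φ) = Re(Z)/|Z| = 37.2/272.3 = 0.1366.
Step 5 — Type: Im(Z) = -269.7 ⇒ leading (phase φ = -82.1°).

PF = 0.1366 (leading, φ = -82.1°)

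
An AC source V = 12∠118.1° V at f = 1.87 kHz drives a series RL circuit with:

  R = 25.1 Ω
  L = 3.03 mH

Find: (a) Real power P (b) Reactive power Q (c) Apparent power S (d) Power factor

Step 1 — Angular frequency: ω = 2π·f = 2π·1870 = 1.175e+04 rad/s.
Step 2 — Component impedances:
  R: Z = R = 25.1 Ω
  L: Z = jωL = j·1.175e+04·0.00303 = 0 + j35.6 Ω
Step 3 — Series combination: Z_total = R + L = 25.1 + j35.6 Ω = 43.56∠54.8° Ω.
Step 4 — Source phasor: V = 12∠118.1° V = -5.652 + j10.59 V.
Step 5 — Current: I = V / Z = 0.1238 + j0.2461 A = 0.2755∠63.3° A.
Step 6 — Complex power: S = V·I* = 1.905 + j2.702 VA.
Step 7 — Real power: P = Re(S) = 1.905 W.
Step 8 — Reactive power: Q = Im(S) = 2.702 VAR.
Step 9 — Apparent power: |S| = 3.306 VA.
Step 10 — Power factor: PF = P/|S| = 0.5762 (lagging).

(a) P = 1.905 W  (b) Q = 2.702 VAR  (c) S = 3.306 VA  (d) PF = 0.5762 (lagging)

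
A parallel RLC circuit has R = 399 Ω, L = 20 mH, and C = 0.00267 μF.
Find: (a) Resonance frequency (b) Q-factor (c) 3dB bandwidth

Step 1 — Resonance: ω₀ = 1/√(LC) = 1/√(0.02·2.67e-09) = 1.368e+05 rad/s.
Step 2 — f₀ = ω₀/(2π) = 2.178e+04 Hz.
Step 3 — Parallel Q: Q = R/(ω₀L) = 399/(1.368e+05·0.02) = 0.1458.
Step 4 — Bandwidth: Δω = ω₀/Q = 9.387e+05 rad/s; BW = Δω/(2π) = 1.494e+05 Hz.

(a) f₀ = 2.178e+04 Hz  (b) Q = 0.1458  (c) BW = 1.494e+05 Hz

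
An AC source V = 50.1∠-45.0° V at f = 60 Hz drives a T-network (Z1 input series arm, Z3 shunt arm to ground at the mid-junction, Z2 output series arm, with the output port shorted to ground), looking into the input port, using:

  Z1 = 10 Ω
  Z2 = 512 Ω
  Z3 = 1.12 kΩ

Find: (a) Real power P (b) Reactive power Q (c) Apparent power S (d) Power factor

Step 1 — Angular frequency: ω = 2π·f = 2π·60 = 377 rad/s.
Step 2 — Component impedances:
  Z1: Z = R = 10 Ω
  Z2: Z = R = 512 Ω
  Z3: Z = R = 1120 Ω
Step 3 — With the output port shorted to ground, the output series arm Z2 runs from the junction to ground; the shunt arm Z3 also runs from the junction to ground. They appear in parallel: Z3 || Z2 = 351.4 Ω.
Step 4 — Series with input arm Z1: Z_in = Z1 + (Z3 || Z2) = 361.4 Ω = 361.4∠0.0° Ω.
Step 5 — Source phasor: V = 50.1∠-45.0° V = 35.43 - j35.43 V.
Step 6 — Current: I = V / Z = 0.09803 - j0.09803 A = 0.1386∠-45.0° A.
Step 7 — Complex power: S = V·I* = 6.946 VA.
Step 8 — Real power: P = Re(S) = 6.946 W.
Step 9 — Reactive power: Q = Im(S) = 0 VAR.
Step 10 — Apparent power: |S| = 6.946 VA.
Step 11 — Power factor: PF = P/|S| = 1 (unity).

(a) P = 6.946 W  (b) Q = 0 VAR  (c) S = 6.946 VA  (d) PF = 1 (unity)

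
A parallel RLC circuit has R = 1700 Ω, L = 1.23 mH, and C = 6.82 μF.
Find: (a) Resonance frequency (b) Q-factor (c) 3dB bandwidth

Step 1 — Resonance: ω₀ = 1/√(LC) = 1/√(0.00123·6.82e-06) = 1.092e+04 rad/s.
Step 2 — f₀ = ω₀/(2π) = 1738 Hz.
Step 3 — Parallel Q: Q = R/(ω₀L) = 1700/(1.092e+04·0.00123) = 126.6.
Step 4 — Bandwidth: Δω = ω₀/Q = 86.25 rad/s; BW = Δω/(2π) = 13.73 Hz.

(a) f₀ = 1738 Hz  (b) Q = 126.6  (c) BW = 13.73 Hz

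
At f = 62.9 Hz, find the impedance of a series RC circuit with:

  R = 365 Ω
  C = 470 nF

Step 1 — Angular frequency: ω = 2π·f = 2π·62.9 = 395.2 rad/s.
Step 2 — Component impedances:
  R: Z = R = 365 Ω
  C: Z = 1/(jωC) = -j/(ω·C) = 0 - j5384 Ω
Step 3 — Series combination: Z_total = R + C = 365 - j5384 Ω = 5396∠-86.1° Ω.

Z = 365 - j5384 Ω = 5396∠-86.1° Ω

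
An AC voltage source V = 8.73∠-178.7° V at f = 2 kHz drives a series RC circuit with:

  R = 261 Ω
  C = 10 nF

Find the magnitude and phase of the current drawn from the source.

Step 1 — Angular frequency: ω = 2π·f = 2π·2000 = 1.257e+04 rad/s.
Step 2 — Component impedances:
  R: Z = R = 261 Ω
  C: Z = 1/(jωC) = -j/(ω·C) = 0 - j7958 Ω
Step 3 — Series combination: Z_total = R + C = 261 - j7958 Ω = 7962∠-88.1° Ω.
Step 4 — Source phasor: V = 8.73∠-178.7° V = -8.728 - j0.1981 V.
Step 5 — Ohm's law: I = V / Z_total = (-8.728 - j0.1981) / (261 - j7958) = -1.107e-05 - j0.001096 A.
Step 6 — Convert to polar: |I| = 0.001096 A, ∠I = -90.6°.

I = 0.001096∠-90.6° A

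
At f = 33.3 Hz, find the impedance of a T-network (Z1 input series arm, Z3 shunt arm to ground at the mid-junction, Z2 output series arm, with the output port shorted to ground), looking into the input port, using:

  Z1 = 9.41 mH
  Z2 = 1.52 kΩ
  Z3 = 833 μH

Step 1 — Angular frequency: ω = 2π·f = 2π·33.3 = 209.2 rad/s.
Step 2 — Component impedances:
  Z1: Z = jωL = j·209.2·0.00941 = 0 + j1.969 Ω
  Z2: Z = R = 1520 Ω
  Z3: Z = jωL = j·209.2·0.000833 = 0 + j0.1743 Ω
Step 3 — With the output port shorted to ground, the output series arm Z2 runs from the junction to ground; the shunt arm Z3 also runs from the junction to ground. They appear in parallel: Z3 || Z2 = 1.998e-05 + j0.1743 Ω.
Step 4 — Series with input arm Z1: Z_in = Z1 + (Z3 || Z2) = 1.998e-05 + j2.143 Ω = 2.143∠90.0° Ω.

Z = 1.998e-05 + j2.143 Ω = 2.143∠90.0° Ω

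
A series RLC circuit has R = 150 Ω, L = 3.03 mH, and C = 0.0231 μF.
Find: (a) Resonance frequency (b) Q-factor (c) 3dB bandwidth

Step 1 — Resonance: ω₀ = 1/√(LC) = 1/√(0.00303·2.31e-08) = 1.195e+05 rad/s.
Step 2 — f₀ = ω₀/(2π) = 1.902e+04 Hz.
Step 3 — Series Q: Q = ω₀L/R = 1.195e+05·0.00303/150 = 2.414.
Step 4 — Bandwidth: Δω = ω₀/Q = 4.95e+04 rad/s; BW = Δω/(2π) = 7879 Hz.

(a) f₀ = 1.902e+04 Hz  (b) Q = 2.414  (c) BW = 7879 Hz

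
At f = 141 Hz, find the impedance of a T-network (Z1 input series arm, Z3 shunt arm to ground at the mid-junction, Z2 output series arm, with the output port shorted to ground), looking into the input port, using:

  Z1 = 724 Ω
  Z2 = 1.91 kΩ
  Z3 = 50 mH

Step 1 — Angular frequency: ω = 2π·f = 2π·141 = 885.9 rad/s.
Step 2 — Component impedances:
  Z1: Z = R = 724 Ω
  Z2: Z = R = 1910 Ω
  Z3: Z = jωL = j·885.9·0.05 = 0 + j44.3 Ω
Step 3 — With the output port shorted to ground, the output series arm Z2 runs from the junction to ground; the shunt arm Z3 also runs from the junction to ground. They appear in parallel: Z3 || Z2 = 1.027 + j44.27 Ω.
Step 4 — Series with input arm Z1: Z_in = Z1 + (Z3 || Z2) = 725 + j44.27 Ω = 726.4∠3.5° Ω.

Z = 725 + j44.27 Ω = 726.4∠3.5° Ω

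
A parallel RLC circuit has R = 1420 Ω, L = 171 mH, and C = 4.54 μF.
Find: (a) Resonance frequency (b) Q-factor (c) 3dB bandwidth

Step 1 — Resonance: ω₀ = 1/√(LC) = 1/√(0.171·4.54e-06) = 1135 rad/s.
Step 2 — f₀ = ω₀/(2π) = 180.6 Hz.
Step 3 — Parallel Q: Q = R/(ω₀L) = 1420/(1135·0.171) = 7.317.
Step 4 — Bandwidth: Δω = ω₀/Q = 155.1 rad/s; BW = Δω/(2π) = 24.69 Hz.

(a) f₀ = 180.6 Hz  (b) Q = 7.317  (c) BW = 24.69 Hz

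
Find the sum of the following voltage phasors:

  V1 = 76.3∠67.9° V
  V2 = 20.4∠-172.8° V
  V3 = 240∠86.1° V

Step 1 — Convert each phasor to rectangular form:
  V1 = 76.3·(cos(67.9°) + j·sin(67.9°)) = 28.71 + j70.69 V
  V2 = 20.4·(cos(-172.8°) + j·sin(-172.8°)) = -20.24 - j2.557 V
  V3 = 240·(cos(86.1°) + j·sin(86.1°)) = 16.32 + j239.4 V
Step 2 — Sum components: V_total = 24.79 + j307.6 V.
Step 3 — Convert to polar: |V_total| = 308.6 V, ∠V_total = 85.4°.

V_total = 308.6∠85.4° V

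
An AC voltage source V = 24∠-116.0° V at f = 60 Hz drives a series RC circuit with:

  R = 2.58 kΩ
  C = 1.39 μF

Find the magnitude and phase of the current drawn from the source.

Step 1 — Angular frequency: ω = 2π·f = 2π·60 = 377 rad/s.
Step 2 — Component impedances:
  R: Z = R = 2580 Ω
  C: Z = 1/(jωC) = -j/(ω·C) = 0 - j1908 Ω
Step 3 — Series combination: Z_total = R + C = 2580 - j1908 Ω = 3209∠-36.5° Ω.
Step 4 — Source phasor: V = 24∠-116.0° V = -10.52 - j21.57 V.
Step 5 — Ohm's law: I = V / Z_total = (-10.52 - j21.57) / (2580 - j1908) = 0.001361 - j0.007354 A.
Step 6 — Convert to polar: |I| = 0.007479 A, ∠I = -79.5°.

I = 0.007479∠-79.5° A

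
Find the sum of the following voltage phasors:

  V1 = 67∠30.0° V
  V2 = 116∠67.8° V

Step 1 — Convert each phasor to rectangular form:
  V1 = 67·(cos(30.0°) + j·sin(30.0°)) = 58.02 + j33.5 V
  V2 = 116·(cos(67.8°) + j·sin(67.8°)) = 43.83 + j107.4 V
Step 2 — Sum components: V_total = 101.9 + j140.9 V.
Step 3 — Convert to polar: |V_total| = 173.9 V, ∠V_total = 54.1°.

V_total = 173.9∠54.1° V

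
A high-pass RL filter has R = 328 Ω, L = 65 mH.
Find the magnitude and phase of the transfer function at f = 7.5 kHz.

Step 1 — Angular frequency: ω = 2π·7500 = 4.712e+04 rad/s.
Step 2 — Transfer function: H(jω) = jωL/(R + jωL).
Step 3 — Numerator jωL = j·3063; denominator R + jωL = 328 + j3063.
Step 4 — H = 0.9887 + j0.1059.
Step 5 — Magnitude: |H| = 0.9943 (-0.0 dB); phase: φ = 6.1°.

|H| = 0.9943 (-0.0 dB), φ = 6.1°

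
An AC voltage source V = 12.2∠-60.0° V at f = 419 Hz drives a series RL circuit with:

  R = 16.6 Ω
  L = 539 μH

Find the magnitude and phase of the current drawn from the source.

Step 1 — Angular frequency: ω = 2π·f = 2π·419 = 2633 rad/s.
Step 2 — Component impedances:
  R: Z = R = 16.6 Ω
  L: Z = jωL = j·2633·0.000539 = 0 + j1.419 Ω
Step 3 — Series combination: Z_total = R + L = 16.6 + j1.419 Ω = 16.66∠4.9° Ω.
Step 4 — Source phasor: V = 12.2∠-60.0° V = 6.1 - j10.57 V.
Step 5 — Ohm's law: I = V / Z_total = (6.1 - j10.57) / (16.6 + j1.419) = 0.3108 - j0.663 A.
Step 6 — Convert to polar: |I| = 0.7323 A, ∠I = -64.9°.

I = 0.7323∠-64.9° A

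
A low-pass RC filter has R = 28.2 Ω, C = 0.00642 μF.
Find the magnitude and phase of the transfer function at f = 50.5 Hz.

Step 1 — Angular frequency: ω = 2π·50.5 = 317.3 rad/s.
Step 2 — Transfer function: H(jω) = 1/(1 + jωRC).
Step 3 — Denominator: 1 + jωRC = 1 + j·317.3·28.2·6.42e-09 = 1 + j5.745e-05.
Step 4 — H = 1 - j5.745e-05.
Step 5 — Magnitude: |H| = 1 (-0.0 dB); phase: φ = -0.0°.

|H| = 1 (-0.0 dB), φ = -0.0°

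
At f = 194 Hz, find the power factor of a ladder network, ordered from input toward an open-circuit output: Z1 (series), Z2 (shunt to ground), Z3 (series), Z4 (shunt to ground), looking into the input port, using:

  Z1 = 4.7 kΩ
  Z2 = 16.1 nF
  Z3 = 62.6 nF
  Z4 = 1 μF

Step 1 — Angular frequency: ω = 2π·f = 2π·194 = 1219 rad/s.
Step 2 — Component impedances:
  Z1: Z = R = 4700 Ω
  Z2: Z = 1/(jωC) = -j/(ω·C) = 0 - j5.096e+04 Ω
  Z3: Z = 1/(jωC) = -j/(ω·C) = 0 - j1.311e+04 Ω
  Z4: Z = 1/(jωC) = -j/(ω·C) = 0 - j820.4 Ω
Step 3 — Ladder network (open output): work backward from the far end, alternating series and parallel combinations. Z_in = 4700 - j1.094e+04 Ω = 1.19e+04∠-66.7° Ω.
Step 4 — Power factor: PF = cos(φ) = Re(Z)/|Z| = 4700/11904 = 0.3948.
Step 5 — Type: Im(Z) = -1.094e+04 ⇒ leading (phase φ = -66.7°).

PF = 0.3948 (leading, φ = -66.7°)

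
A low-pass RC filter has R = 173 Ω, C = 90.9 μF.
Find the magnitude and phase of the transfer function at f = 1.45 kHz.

Step 1 — Angular frequency: ω = 2π·1450 = 9111 rad/s.
Step 2 — Transfer function: H(jω) = 1/(1 + jωRC).
Step 3 — Denominator: 1 + jωRC = 1 + j·9111·173·9.09e-05 = 1 + j143.3.
Step 4 — H = 4.872e-05 - j0.006979.
Step 5 — Magnitude: |H| = 0.00698 (-43.1 dB); phase: φ = -89.6°.

|H| = 0.00698 (-43.1 dB), φ = -89.6°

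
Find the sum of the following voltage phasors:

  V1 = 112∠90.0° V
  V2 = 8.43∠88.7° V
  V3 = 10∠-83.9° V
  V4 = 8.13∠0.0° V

Step 1 — Convert each phasor to rectangular form:
  V1 = 112·(cos(90.0°) + j·sin(90.0°)) = 0 + j112 V
  V2 = 8.43·(cos(88.7°) + j·sin(88.7°)) = 0.1913 + j8.428 V
  V3 = 10·(cos(-83.9°) + j·sin(-83.9°)) = 1.063 - j9.943 V
  V4 = 8.13·(cos(0.0°) + j·sin(0.0°)) = 8.13 V
Step 2 — Sum components: V_total = 9.384 + j110.5 V.
Step 3 — Convert to polar: |V_total| = 110.9 V, ∠V_total = 85.1°.

V_total = 110.9∠85.1° V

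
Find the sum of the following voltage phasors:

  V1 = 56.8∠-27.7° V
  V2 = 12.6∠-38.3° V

Step 1 — Convert each phasor to rectangular form:
  V1 = 56.8·(cos(-27.7°) + j·sin(-27.7°)) = 50.29 - j26.4 V
  V2 = 12.6·(cos(-38.3°) + j·sin(-38.3°)) = 9.888 - j7.809 V
Step 2 — Sum components: V_total = 60.18 - j34.21 V.
Step 3 — Convert to polar: |V_total| = 69.22 V, ∠V_total = -29.6°.

V_total = 69.22∠-29.6° V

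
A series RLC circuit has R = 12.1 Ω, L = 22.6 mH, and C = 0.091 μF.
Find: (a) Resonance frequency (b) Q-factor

Step 1 — Resonance condition Im(Z)=0 gives ω₀ = 1/√(LC).
Step 2 — ω₀ = 1/√(0.0226·9.1e-08) = 2.205e+04 rad/s.
Step 3 — f₀ = ω₀/(2π) = 3509 Hz.
Step 4 — Series Q: Q = ω₀L/R = 2.205e+04·0.0226/12.1 = 41.19.

(a) f₀ = 3509 Hz  (b) Q = 41.19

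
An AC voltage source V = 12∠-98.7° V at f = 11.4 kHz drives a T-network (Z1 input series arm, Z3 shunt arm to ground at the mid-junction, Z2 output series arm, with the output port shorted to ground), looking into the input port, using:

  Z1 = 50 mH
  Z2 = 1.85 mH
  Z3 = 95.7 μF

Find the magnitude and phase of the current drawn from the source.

Step 1 — Angular frequency: ω = 2π·f = 2π·1.14e+04 = 7.163e+04 rad/s.
Step 2 — Component impedances:
  Z1: Z = jωL = j·7.163e+04·0.05 = 0 + j3581 Ω
  Z2: Z = jωL = j·7.163e+04·0.00185 = 0 + j132.5 Ω
  Z3: Z = 1/(jωC) = -j/(ω·C) = 0 - j0.1459 Ω
Step 3 — With the output port shorted to ground, the output series arm Z2 runs from the junction to ground; the shunt arm Z3 also runs from the junction to ground. They appear in parallel: Z3 || Z2 = 0 - j0.146 Ω.
Step 4 — Series with input arm Z1: Z_in = Z1 + (Z3 || Z2) = 0 + j3581 Ω = 3581∠90.0° Ω.
Step 5 — Source phasor: V = 12∠-98.7° V = -1.815 - j11.86 V.
Step 6 — Ohm's law: I = V / Z_total = (-1.815 - j11.86) / (0 + j3581) = -0.003312 + j0.0005068 A.
Step 7 — Convert to polar: |I| = 0.003351 A, ∠I = 171.3°.

I = 0.003351∠171.3° A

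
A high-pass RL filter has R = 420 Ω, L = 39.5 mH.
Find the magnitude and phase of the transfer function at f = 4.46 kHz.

Step 1 — Angular frequency: ω = 2π·4460 = 2.802e+04 rad/s.
Step 2 — Transfer function: H(jω) = jωL/(R + jωL).
Step 3 — Numerator jωL = j·1107; denominator R + jωL = 420 + j1107.
Step 4 — H = 0.8741 + j0.3317.
Step 5 — Magnitude: |H| = 0.935 (-0.6 dB); phase: φ = 20.8°.

|H| = 0.935 (-0.6 dB), φ = 20.8°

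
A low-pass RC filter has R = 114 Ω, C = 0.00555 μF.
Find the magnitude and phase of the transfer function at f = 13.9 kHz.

Step 1 — Angular frequency: ω = 2π·1.39e+04 = 8.734e+04 rad/s.
Step 2 — Transfer function: H(jω) = 1/(1 + jωRC).
Step 3 — Denominator: 1 + jωRC = 1 + j·8.734e+04·114·5.55e-09 = 1 + j0.05526.
Step 4 — H = 0.997 - j0.05509.
Step 5 — Magnitude: |H| = 0.9985 (-0.0 dB); phase: φ = -3.2°.

|H| = 0.9985 (-0.0 dB), φ = -3.2°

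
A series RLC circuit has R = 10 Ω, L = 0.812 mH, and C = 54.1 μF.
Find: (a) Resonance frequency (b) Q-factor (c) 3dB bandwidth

Step 1 — Resonance condition Im(Z)=0 gives ω₀ = 1/√(LC).
Step 2 — ω₀ = 1/√(0.000812·5.41e-05) = 4771 rad/s.
Step 3 — f₀ = ω₀/(2π) = 759.4 Hz.
Step 4 — Series Q: Q = ω₀L/R = 4771·0.000812/10 = 0.3874.
Step 5 — 3dB bandwidth: Δω = ω₀/Q = 1.232e+04 rad/s; BW = Δω/(2π) = 1960 Hz.

(a) f₀ = 759.4 Hz  (b) Q = 0.3874  (c) BW = 1960 Hz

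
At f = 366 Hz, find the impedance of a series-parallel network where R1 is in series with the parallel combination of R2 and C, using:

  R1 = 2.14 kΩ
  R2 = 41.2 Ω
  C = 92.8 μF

Step 1 — Angular frequency: ω = 2π·f = 2π·366 = 2300 rad/s.
Step 2 — Component impedances:
  R1: Z = R = 2140 Ω
  R2: Z = R = 41.2 Ω
  C: Z = 1/(jωC) = -j/(ω·C) = 0 - j4.686 Ω
Step 3 — Parallel branch: R2 || C = 1/(1/R2 + 1/C) = 0.5261 - j4.626 Ω.
Step 4 — Series with R1: Z_total = R1 + (R2 || C) = 2141 - j4.626 Ω = 2141∠-0.1° Ω.

Z = 2141 - j4.626 Ω = 2141∠-0.1° Ω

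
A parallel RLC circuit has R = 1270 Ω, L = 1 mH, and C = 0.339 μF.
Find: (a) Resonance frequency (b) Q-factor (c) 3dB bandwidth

Step 1 — Resonance: ω₀ = 1/√(LC) = 1/√(0.001·3.39e-07) = 5.431e+04 rad/s.
Step 2 — f₀ = ω₀/(2π) = 8644 Hz.
Step 3 — Parallel Q: Q = R/(ω₀L) = 1270/(5.431e+04·0.001) = 23.38.
Step 4 — Bandwidth: Δω = ω₀/Q = 2323 rad/s; BW = Δω/(2π) = 369.7 Hz.

(a) f₀ = 8644 Hz  (b) Q = 23.38  (c) BW = 369.7 Hz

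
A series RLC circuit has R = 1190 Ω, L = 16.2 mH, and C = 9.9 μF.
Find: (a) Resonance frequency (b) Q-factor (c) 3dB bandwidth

Step 1 — Resonance condition Im(Z)=0 gives ω₀ = 1/√(LC).
Step 2 — ω₀ = 1/√(0.0162·9.9e-06) = 2497 rad/s.
Step 3 — f₀ = ω₀/(2π) = 397.4 Hz.
Step 4 — Series Q: Q = ω₀L/R = 2497·0.0162/1190 = 0.03399.
Step 5 — 3dB bandwidth: Δω = ω₀/Q = 7.346e+04 rad/s; BW = Δω/(2π) = 1.169e+04 Hz.

(a) f₀ = 397.4 Hz  (b) Q = 0.03399  (c) BW = 1.169e+04 Hz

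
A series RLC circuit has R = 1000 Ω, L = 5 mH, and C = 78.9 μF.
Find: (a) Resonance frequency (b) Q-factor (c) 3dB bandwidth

Step 1 — Resonance condition Im(Z)=0 gives ω₀ = 1/√(LC).
Step 2 — ω₀ = 1/√(0.005·7.89e-05) = 1592 rad/s.
Step 3 — f₀ = ω₀/(2π) = 253.4 Hz.
Step 4 — Series Q: Q = ω₀L/R = 1592·0.005/1000 = 0.007961.
Step 5 — 3dB bandwidth: Δω = ω₀/Q = 2e+05 rad/s; BW = Δω/(2π) = 3.183e+04 Hz.

(a) f₀ = 253.4 Hz  (b) Q = 0.007961  (c) BW = 3.183e+04 Hz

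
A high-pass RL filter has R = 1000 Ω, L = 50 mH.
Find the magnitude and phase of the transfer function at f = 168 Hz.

Step 1 — Angular frequency: ω = 2π·168 = 1056 rad/s.
Step 2 — Transfer function: H(jω) = jωL/(R + jωL).
Step 3 — Numerator jωL = j·52.78; denominator R + jωL = 1000 + j52.78.
Step 4 — H = 0.002778 + j0.05263.
Step 5 — Magnitude: |H| = 0.05271 (-25.6 dB); phase: φ = 87.0°.

|H| = 0.05271 (-25.6 dB), φ = 87.0°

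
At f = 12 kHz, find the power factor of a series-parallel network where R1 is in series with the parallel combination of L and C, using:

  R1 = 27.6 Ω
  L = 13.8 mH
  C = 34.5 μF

Step 1 — Angular frequency: ω = 2π·f = 2π·1.2e+04 = 7.54e+04 rad/s.
Step 2 — Component impedances:
  R1: Z = R = 27.6 Ω
  L: Z = jωL = j·7.54e+04·0.0138 = 0 + j1040 Ω
  C: Z = 1/(jωC) = -j/(ω·C) = 0 - j0.3844 Ω
Step 3 — Parallel branch: L || C = 1/(1/L + 1/C) = 0 - j0.3846 Ω.
Step 4 — Series with R1: Z_total = R1 + (L || C) = 27.6 - j0.3846 Ω = 27.6∠-0.8° Ω.
Step 5 — Power factor: PF = cos(φ) = Re(Z)/|Z| = 27.6/27.603 = 0.9999.
Step 6 — Type: Im(Z) = -0.3846 ⇒ leading (phase φ = -0.8°).

PF = 0.9999 (leading, φ = -0.8°)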